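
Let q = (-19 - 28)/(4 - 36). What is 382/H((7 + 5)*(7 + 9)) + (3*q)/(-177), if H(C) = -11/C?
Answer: -138473989/20768 ≈ -6667.7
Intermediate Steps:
q = 47/32 (q = -47/(-32) = -47*(-1/32) = 47/32 ≈ 1.4688)
382/H((7 + 5)*(7 + 9)) + (3*q)/(-177) = 382/((-11*1/((7 + 5)*(7 + 9)))) + (3*(47/32))/(-177) = 382/((-11/(12*16))) + (141/32)*(-1/177) = 382/((-11/192)) - 47/1888 = 382/((-11*1/192)) - 47/1888 = 382/(-11/192) - 47/1888 = 382*(-192/11) - 47/1888 = -73344/11 - 47/1888 = -138473989/20768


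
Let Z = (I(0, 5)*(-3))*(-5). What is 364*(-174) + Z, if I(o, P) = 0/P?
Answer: -63336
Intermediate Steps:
I(o, P) = 0
Z = 0 (Z = (0*(-3))*(-5) = 0*(-5) = 0)
364*(-174) + Z = 364*(-174) + 0 = -63336 + 0 = -63336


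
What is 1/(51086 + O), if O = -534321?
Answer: -1/483235 ≈ -2.0694e-6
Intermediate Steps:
1/(51086 + O) = 1/(51086 - 534321) = 1/(-483235) = -1/483235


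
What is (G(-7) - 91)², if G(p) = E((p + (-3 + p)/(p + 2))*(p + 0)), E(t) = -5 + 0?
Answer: 9216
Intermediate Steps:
E(t) = -5
G(p) = -5
(G(-7) - 91)² = (-5 - 91)² = (-96)² = 9216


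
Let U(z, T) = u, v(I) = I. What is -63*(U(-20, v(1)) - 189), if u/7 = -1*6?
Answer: 14553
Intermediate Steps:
u = -42 (u = 7*(-1*6) = 7*(-6) = -42)
U(z, T) = -42
-63*(U(-20, v(1)) - 189) = -63*(-42 - 189) = -63*(-231) = 14553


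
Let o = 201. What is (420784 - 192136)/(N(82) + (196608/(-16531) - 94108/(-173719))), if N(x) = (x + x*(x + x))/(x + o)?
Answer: 13273096545811284/2116377696617 ≈ 6271.6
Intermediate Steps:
N(x) = (x + 2*x²)/(201 + x) (N(x) = (x + x*(x + x))/(x + 201) = (x + x*(2*x))/(201 + x) = (x + 2*x²)/(201 + x))
(420784 - 192136)/(N(82) + (196608/(-16531) - 94108/(-173719))) = (420784 - 192136)/(82*(1 + 2*82)/(201 + 82) + (196608/(-16531) - 94108/(-173719))) = 228648/(82*(1 + 164)/283 + (196608*(-1/16531) - 94108*(-1/173719))) = 228648/(82*(1/283)*165 + (-196608/16531 + 13444/24817)) = 228648/(13530/283 - 4656977972/410249827) = 228648/(4232755393234/116100701041) = 228648*(116100701041/4232755393234) = 13273096545811284/2116377696617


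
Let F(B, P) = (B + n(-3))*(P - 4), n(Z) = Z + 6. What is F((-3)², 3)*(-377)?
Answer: 4524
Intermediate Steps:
n(Z) = 6 + Z
F(B, P) = (-4 + P)*(3 + B) (F(B, P) = (B + (6 - 3))*(P - 4) = (B + 3)*(-4 + P) = (3 + B)*(-4 + P) = (-4 + P)*(3 + B))
F((-3)², 3)*(-377) = (-12 - 4*(-3)² + 3*3 + (-3)²*3)*(-377) = (-12 - 4*9 + 9 + 9*3)*(-377) = (-12 - 36 + 9 + 27)*(-377) = -12*(-377) = 4524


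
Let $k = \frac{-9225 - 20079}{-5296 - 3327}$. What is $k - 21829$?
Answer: $- \frac{188202163}{8623} \approx -21826.0$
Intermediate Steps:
$k = \frac{29304}{8623}$ ($k = - \frac{29304}{-8623} = \left(-29304\right) \left(- \frac{1}{8623}\right) = \frac{29304}{8623} \approx 3.3984$)
$k - 21829 = \frac{29304}{8623} - 21829 = - \frac{188202163}{8623}$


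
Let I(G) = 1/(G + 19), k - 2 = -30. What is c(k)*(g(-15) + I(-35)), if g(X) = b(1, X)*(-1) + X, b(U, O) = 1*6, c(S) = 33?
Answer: -11121/16 ≈ -695.06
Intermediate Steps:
k = -28 (k = 2 - 30 = -28)
b(U, O) = 6
I(G) = 1/(19 + G)
g(X) = -6 + X (g(X) = 6*(-1) + X = -6 + X)
c(k)*(g(-15) + I(-35)) = 33*((-6 - 15) + 1/(19 - 35)) = 33*(-21 + 1/(-16)) = 33*(-21 - 1/16) = 33*(-337/16) = -11121/16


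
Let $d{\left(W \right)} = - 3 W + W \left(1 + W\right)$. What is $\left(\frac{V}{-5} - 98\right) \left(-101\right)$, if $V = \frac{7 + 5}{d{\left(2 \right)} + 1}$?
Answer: $\frac{50702}{5} \approx 10140.0$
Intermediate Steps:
$V = 12$ ($V = \frac{7 + 5}{2 \left(-2 + 2\right) + 1} = \frac{12}{2 \cdot 0 + 1} = \frac{12}{0 + 1} = \frac{12}{1} = 12 \cdot 1 = 12$)
$\left(\frac{V}{-5} - 98\right) \left(-101\right) = \left(\frac{1}{-5} \cdot 12 - 98\right) \left(-101\right) = \left(\left(- \frac{1}{5}\right) 12 - 98\right) \left(-101\right) = \left(- \frac{12}{5} - 98\right) \left(-101\right) = \left(- \frac{502}{5}\right) \left(-101\right) = \frac{50702}{5}$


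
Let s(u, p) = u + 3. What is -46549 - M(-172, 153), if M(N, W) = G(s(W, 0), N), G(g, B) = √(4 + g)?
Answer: -46549 - 4*√10 ≈ -46562.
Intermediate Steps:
s(u, p) = 3 + u
M(N, W) = √(7 + W) (M(N, W) = √(4 + (3 + W)) = √(7 + W))
-46549 - M(-172, 153) = -46549 - √(7 + 153) = -46549 - √160 = -46549 - 4*√10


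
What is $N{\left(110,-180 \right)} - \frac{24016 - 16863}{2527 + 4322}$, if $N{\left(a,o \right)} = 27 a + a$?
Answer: $\frac{21087767}{6849} \approx 3079.0$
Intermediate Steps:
$N{\left(a,o \right)} = 28 a$
$N{\left(110,-180 \right)} - \frac{24016 - 16863}{2527 + 4322} = 28 \cdot 110 - \frac{24016 - 16863}{2527 + 4322} = 3080 - \frac{7153}{6849} = \frac{21087767}{6849}$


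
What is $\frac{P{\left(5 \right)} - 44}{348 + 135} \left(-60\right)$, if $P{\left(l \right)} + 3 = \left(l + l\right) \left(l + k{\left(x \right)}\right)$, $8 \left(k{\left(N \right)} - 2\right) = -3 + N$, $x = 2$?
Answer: $- \frac{435}{161} \approx -2.7019$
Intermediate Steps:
$k{\left(N \right)} = \frac{13}{8} + \frac{N}{8}$ ($k{\left(N \right)} = 2 + \frac{-3 + N}{8} = 2 + \left(- \frac{3}{8} + \frac{N}{8}\right) = \frac{13}{8} + \frac{N}{8}$)
$P{\left(l \right)} = -3 + 2 l \left(\frac{15}{8} + l\right)$ ($P{\left(l \right)} = -3 + \left(l + l\right) \left(l + \left(\frac{13}{8} + \frac{1}{8} \cdot 2\right)\right) = -3 + 2 l \left(l + \left(\frac{13}{8} + \frac{1}{4}\right)\right) = -3 + 2 l \left(l + \frac{15}{8}\right) = -3 + 2 l \left(\frac{15}{8} + l\right)$)
$\frac{P{\left(5 \right)} - 44}{348 + 135} \left(-60\right) = \frac{\left(-3 + 2 \cdot 5^{2} + \frac{15}{4} \cdot 5\right) - 44}{348 + 135} \left(-60\right) = \frac{\left(-3 + 2 \cdot 25 + \frac{75}{4}\right) - 44}{483} \left(-60\right) = \left(\left(-3 + 50 + \frac{75}{4}\right) - 44\right) \frac{1}{483} \left(-60\right) = \left(\frac{263}{4} - 44\right) \frac{1}{483} \left(-60\right) = \frac{87}{4} \cdot \frac{1}{483} \left(-60\right) = \frac{29}{644} \left(-60\right) = - \frac{435}{161}$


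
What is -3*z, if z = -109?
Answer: 327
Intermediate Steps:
-3*z = -3*(-109) = 327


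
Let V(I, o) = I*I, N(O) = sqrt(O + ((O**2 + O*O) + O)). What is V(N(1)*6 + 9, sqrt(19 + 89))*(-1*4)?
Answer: -1764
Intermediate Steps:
N(O) = sqrt(2*O + 2*O**2) (N(O) = sqrt(O + ((O**2 + O**2) + O)) = sqrt(O + (2*O**2 + O)) = sqrt(O + (O + 2*O**2)) = sqrt(2*O + 2*O**2))
V(I, o) = I**2
V(N(1)*6 + 9, sqrt(19 + 89))*(-1*4) = ((sqrt(2)*sqrt(1*(1 + 1)))*6 + 9)**2*(-1*4) = ((sqrt(2)*sqrt(1*2))*6 + 9)**2*(-4) = ((sqrt(2)*sqrt(2))*6 + 9)**2*(-4) = (2*6 + 9)**2*(-4) = (12 + 9)**2*(-4) = 21**2*(-4) = 441*(-4) = -1764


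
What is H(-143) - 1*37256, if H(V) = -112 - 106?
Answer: -37474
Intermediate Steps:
H(V) = -218
H(-143) - 1*37256 = -218 - 1*37256 = -218 - 37256 = -37474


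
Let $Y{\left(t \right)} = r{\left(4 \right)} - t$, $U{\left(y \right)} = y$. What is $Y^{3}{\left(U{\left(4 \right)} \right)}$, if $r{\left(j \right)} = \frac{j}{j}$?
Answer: $-27$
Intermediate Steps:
$r{\left(j \right)} = 1$
$Y{\left(t \right)} = 1 - t$
$Y^{3}{\left(U{\left(4 \right)} \right)} = \left(1 - 4\right)^{3} = \left(-3\right)^{3} = -27$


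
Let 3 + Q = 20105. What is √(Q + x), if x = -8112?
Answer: √11990 ≈ 109.50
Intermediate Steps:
Q = 20102 (Q = -3 + 20105 = 20102)
√(Q + x) = √(20102 - 8112) = √11990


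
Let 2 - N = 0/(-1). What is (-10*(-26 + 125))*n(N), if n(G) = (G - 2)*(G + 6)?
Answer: 0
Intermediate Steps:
N = 2 (N = 2 - 0/(-1) = 2 - 0*(-1) = 2 - 1*0 = 2 + 0 = 2)
n(G) = (-2 + G)*(6 + G)
(-10*(-26 + 125))*n(N) = (-10*(-26 + 125))*(-12 + 2² + 4*2) = (-10*99)*(-12 + 4 + 8) = -990*0 = 0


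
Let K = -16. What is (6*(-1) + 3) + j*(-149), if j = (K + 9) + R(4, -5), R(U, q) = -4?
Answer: 1636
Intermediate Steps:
j = -11 (j = (-16 + 9) - 4 = -7 - 4 = -11)
(6*(-1) + 3) + j*(-149) = (6*(-1) + 3) - 11*(-149) = (-6 + 3) + 1639 = -3 + 1639 = 1636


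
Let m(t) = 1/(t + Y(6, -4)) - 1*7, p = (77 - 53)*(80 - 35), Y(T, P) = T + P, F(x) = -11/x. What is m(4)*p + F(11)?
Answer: -7381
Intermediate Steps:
Y(T, P) = P + T
p = 1080 (p = 24*45 = 1080)
m(t) = -7 + 1/(2 + t) (m(t) = 1/(t + (-4 + 6)) - 1*7 = 1/(t + 2) - 7 = 1/(2 + t) - 7 = -7 + 1/(2 + t))
m(4)*p + F(11) = ((-13 - 7*4)/(2 + 4))*1080 - 11/11 = ((-13 - 28)/6)*1080 - 11*1/11 = ((⅙)*(-41))*1080 - 1 = -41/6*1080 - 1 = -7380 - 1 = -7381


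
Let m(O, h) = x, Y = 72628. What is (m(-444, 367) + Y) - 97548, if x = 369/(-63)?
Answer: -174481/7 ≈ -24926.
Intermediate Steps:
x = -41/7 (x = 369*(-1/63) = -41/7 ≈ -5.8571)
m(O, h) = -41/7
(m(-444, 367) + Y) - 97548 = (-41/7 + 72628) - 97548 = 508355/7 - 97548 = -174481/7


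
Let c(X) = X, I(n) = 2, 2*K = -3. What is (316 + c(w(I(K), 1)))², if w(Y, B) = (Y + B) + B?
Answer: 102400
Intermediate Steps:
K = -3/2 (K = (½)*(-3) = -3/2 ≈ -1.5000)
w(Y, B) = Y + 2*B (w(Y, B) = (B + Y) + B = Y + 2*B)
(316 + c(w(I(K), 1)))² = (316 + (2 + 2*1))² = (316 + (2 + 2))² = (316 + 4)² = 320² = 102400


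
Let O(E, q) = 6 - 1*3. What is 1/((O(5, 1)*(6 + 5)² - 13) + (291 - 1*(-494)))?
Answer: 1/1135 ≈ 0.00088106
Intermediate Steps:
O(E, q) = 3 (O(E, q) = 6 - 3 = 3)
1/((O(5, 1)*(6 + 5)² - 13) + (291 - 1*(-494))) = 1/((3*(6 + 5)² - 13) + (291 - 1*(-494))) = 1/((3*11² - 13) + (291 + 494)) = 1/((3*121 - 13) + 785) = 1/((363 - 13) + 785) = 1/(350 + 785) = 1/1135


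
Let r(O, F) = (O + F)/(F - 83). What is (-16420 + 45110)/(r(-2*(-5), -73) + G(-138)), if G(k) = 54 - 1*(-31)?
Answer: 1491880/4441 ≈ 335.93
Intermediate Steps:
G(k) = 85 (G(k) = 54 + 31 = 85)
r(O, F) = (F + O)/(-83 + F)
(-16420 + 45110)/(r(-2*(-5), -73) + G(-138)) = (-16420 + 45110)/((-73 - 2*(-5))/(-83 - 73) + 85) = 28690/((-73 + 10)/(-156) + 85) = 28690/(-1/156*(-63) + 85) = 28690/(21/52 + 85) = 28690/(4441/52) = 28690*(52/4441) = 1491880/4441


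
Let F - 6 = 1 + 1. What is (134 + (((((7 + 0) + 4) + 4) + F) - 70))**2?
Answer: 7569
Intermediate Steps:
F = 8 (F = 6 + (1 + 1) = 6 + 2 = 8)
(134 + (((((7 + 0) + 4) + 4) + F) - 70))**2 = (134 + (((((7 + 0) + 4) + 4) + 8) - 70))**2 = (134 + ((((7 + 4) + 4) + 8) - 70))**2 = (134 + (((11 + 4) + 8) - 70))**2 = (134 + ((15 + 8) - 70))**2 = (134 + (23 - 70))**2 = (134 - 47)**2 = 87**2 = 7569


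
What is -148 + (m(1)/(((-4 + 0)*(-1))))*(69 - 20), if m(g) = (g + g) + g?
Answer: -445/4 ≈ -111.25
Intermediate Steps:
m(g) = 3*g (m(g) = 2*g + g = 3*g)
-148 + (m(1)/(((-4 + 0)*(-1))))*(69 - 20) = -148 + ((3*1)/(((-4 + 0)*(-1))))*(69 - 20) = -148 + (3/((-4*(-1))))*49 = -148 + (3/4)*49 = -148 + (3*(¼))*49 = -148 + (¾)*49 = -148 + 147/4 = -445/4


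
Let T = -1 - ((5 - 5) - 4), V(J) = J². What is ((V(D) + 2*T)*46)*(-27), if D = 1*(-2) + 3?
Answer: -8694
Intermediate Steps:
D = 1 (D = -2 + 3 = 1)
T = 3 (T = -1 - (0 - 4) = -1 - 1*(-4) = -1 + 4 = 3)
((V(D) + 2*T)*46)*(-27) = ((1² + 2*3)*46)*(-27) = ((1 + 6)*46)*(-27) = (7*46)*(-27) = 322*(-27) = -8694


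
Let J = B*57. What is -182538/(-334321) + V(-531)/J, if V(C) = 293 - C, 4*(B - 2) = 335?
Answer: 4670722454/6536309871 ≈ 0.71458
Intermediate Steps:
B = 343/4 (B = 2 + (¼)*335 = 2 + 335/4 = 343/4 ≈ 85.750)
J = 19551/4 (J = (343/4)*57 = 19551/4 ≈ 4887.8)
-182538/(-334321) + V(-531)/J = -182538/(-334321) + (293 - 1*(-531))/(19551/4) = -182538*(-1/334321) + (293 + 531)*(4/19551) = 182538/334321 + 824*(4/19551) = 182538/334321 + 3296/19551 = 4670722454/6536309871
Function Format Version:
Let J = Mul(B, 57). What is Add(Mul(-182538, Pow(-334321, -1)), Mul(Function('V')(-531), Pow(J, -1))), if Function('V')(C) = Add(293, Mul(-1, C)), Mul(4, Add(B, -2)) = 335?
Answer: Rational(4670722454, 6536309871) ≈ 0.71458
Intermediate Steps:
B = Rational(343, 4) (B = Add(2, Mul(Rational(1, 4), 335)) = Add(2, Rational(335, 4)) = Rational(343, 4) ≈ 85.750)
J = Rational(19551, 4) (J = Mul(Rational(343, 4), 57) = Rational(19551, 4) ≈ 4887.8)
Add(Mul(-182538, Pow(-334321, -1)), Mul(Function('V')(-531), Pow(J, -1))) = Add(Mul(-182538, Pow(-334321, -1)), Mul(Add(293, Mul(-1, -531)), Pow(Rational(19551, 4), -1))) = Add(Mul(-182538, Rational(-1, 334321)), Mul(Add(293, 531), Rational(4, 19551))) = Add(Rational(182538, 334321), Mul(824, Rational(4, 19551))) = Add(Rational(182538, 334321), Rational(3296, 19551)) = Rational(4670722454, 6536309871)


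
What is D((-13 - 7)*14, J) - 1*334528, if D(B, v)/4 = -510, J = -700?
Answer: -336568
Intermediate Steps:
D(B, v) = -2040 (D(B, v) = 4*(-510) = -2040)
D((-13 - 7)*14, J) - 1*334528 = -2040 - 1*334528 = -2040 - 334528 = -336568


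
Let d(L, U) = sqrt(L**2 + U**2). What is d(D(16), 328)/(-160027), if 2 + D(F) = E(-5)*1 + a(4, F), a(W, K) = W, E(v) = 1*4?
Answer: -2*sqrt(26905)/160027 ≈ -0.0020500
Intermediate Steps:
E(v) = 4
D(F) = 6 (D(F) = -2 + (4*1 + 4) = -2 + (4 + 4) = -2 + 8 = 6)
d(D(16), 328)/(-160027) = sqrt(6**2 + 328**2)/(-160027) = sqrt(36 + 107584)*(-1/160027) = sqrt(107620)*(-1/160027) = (2*sqrt(26905))*(-1/160027) = -2*sqrt(26905)/160027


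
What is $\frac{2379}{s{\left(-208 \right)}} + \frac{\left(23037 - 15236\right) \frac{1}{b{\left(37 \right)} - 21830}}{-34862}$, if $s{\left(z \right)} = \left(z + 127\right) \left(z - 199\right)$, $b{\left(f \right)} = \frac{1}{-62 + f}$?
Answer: $\frac{6423898859}{89006555682} \approx 0.072173$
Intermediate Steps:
$s{\left(z \right)} = \left(-199 + z\right) \left(127 + z\right)$ ($s{\left(z \right)} = \left(127 + z\right) \left(-199 + z\right) = \left(-199 + z\right) \left(127 + z\right)$)
$\frac{2379}{s{\left(-208 \right)}} + \frac{\left(23037 - 15236\right) \frac{1}{b{\left(37 \right)} - 21830}}{-34862} = \frac{2379}{-25273 + \left(-208\right)^{2} - -14976} + \frac{\left(23037 - 15236\right) \frac{1}{\frac{1}{-62 + 37} - 21830}}{-34862} = \frac{2379}{-25273 + 43264 + 14976} + \frac{7801}{\frac{1}{-25} - 21830} \left(- \frac{1}{34862}\right) = \frac{2379}{32967} + \frac{7801}{- \frac{1}{25} - 21830} \left(- \frac{1}{34862}\right) = 2379 \cdot \frac{1}{32967} + \frac{7801}{- \frac{545751}{25}} \left(- \frac{1}{34862}\right) = \frac{793}{10989} + 7801 \left(- \frac{25}{545751}\right) \left(- \frac{1}{34862}\right) = \frac{793}{10989} - - \frac{6725}{656067978} = \frac{793}{10989} + \frac{6725}{656067978} = \frac{6423898859}{89006555682}$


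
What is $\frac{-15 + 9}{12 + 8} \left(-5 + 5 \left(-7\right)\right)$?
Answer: $12$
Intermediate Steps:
$\frac{-15 + 9}{12 + 8} \left(-5 + 5 \left(-7\right)\right) = - \frac{6}{20} \left(-5 - 35\right) = \left(-6\right) \frac{1}{20} \left(-40\right) = \left(- \frac{3}{10}\right) \left(-40\right) = 12$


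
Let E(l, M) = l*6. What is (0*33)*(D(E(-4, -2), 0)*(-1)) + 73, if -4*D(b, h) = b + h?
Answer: 73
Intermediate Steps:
E(l, M) = 6*l
D(b, h) = -b/4 - h/4 (D(b, h) = -(b + h)/4 = -b/4 - h/4)
(0*33)*(D(E(-4, -2), 0)*(-1)) + 73 = (0*33)*((-3*(-4)/2 - ¼*0)*(-1)) + 73 = 0*((-¼*(-24) + 0)*(-1)) + 73 = 0*((6 + 0)*(-1)) + 73 = 0*(6*(-1)) + 73 = 0*(-6) + 73 = 0 + 73 = 73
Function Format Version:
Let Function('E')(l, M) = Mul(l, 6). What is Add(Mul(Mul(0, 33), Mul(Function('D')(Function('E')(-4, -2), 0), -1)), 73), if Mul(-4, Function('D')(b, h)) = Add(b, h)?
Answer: 73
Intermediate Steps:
Function('E')(l, M) = Mul(6, l)
Function('D')(b, h) = Add(Mul(Rational(-1, 4), b), Mul(Rational(-1, 4), h)) (Function('D')(b, h) = Mul(Rational(-1, 4), Add(b, h)) = Add(Mul(Rational(-1, 4), b), Mul(Rational(-1, 4), h)))
Add(Mul(Mul(0, 33), Mul(Function('D')(Function('E')(-4, -2), 0), -1)), 73) = Add(Mul(Mul(0, 33), Mul(Add(Mul(Rational(-1, 4), Mul(6, -4)), Mul(Rational(-1, 4), 0)), -1)), 73) = Add(Mul(0, Mul(Add(Mul(Rational(-1, 4), -24), 0), -1)), 73) = Add(Mul(0, Mul(Add(6, 0), -1)), 73) = Add(Mul(0, Mul(6, -1)), 73) = Add(Mul(0, -6), 73) = Add(0, 73) = 73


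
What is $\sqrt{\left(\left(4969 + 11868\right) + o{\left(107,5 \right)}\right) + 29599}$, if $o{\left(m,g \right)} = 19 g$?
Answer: $\sqrt{46531} \approx 215.71$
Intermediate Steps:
$\sqrt{\left(\left(4969 + 11868\right) + o{\left(107,5 \right)}\right) + 29599} = \sqrt{\left(\left(4969 + 11868\right) + 19 \cdot 5\right) + 29599} = \sqrt{\left(16837 + 95\right) + 29599} = \sqrt{16932 + 29599} = \sqrt{46531}$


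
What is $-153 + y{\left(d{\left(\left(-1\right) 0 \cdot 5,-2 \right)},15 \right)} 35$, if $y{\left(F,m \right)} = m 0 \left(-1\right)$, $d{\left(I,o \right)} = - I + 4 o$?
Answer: $-153$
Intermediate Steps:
$y{\left(F,m \right)} = 0$ ($y{\left(F,m \right)} = 0 \left(-1\right) = 0$)
$-153 + y{\left(d{\left(\left(-1\right) 0 \cdot 5,-2 \right)},15 \right)} 35 = -153 + 0 \cdot 35 = -153 + 0 = -153$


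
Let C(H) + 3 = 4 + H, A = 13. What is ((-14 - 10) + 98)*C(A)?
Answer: 1036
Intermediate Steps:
C(H) = 1 + H (C(H) = -3 + (4 + H) = 1 + H)
((-14 - 10) + 98)*C(A) = ((-14 - 10) + 98)*(1 + 13) = (-24 + 98)*14 = 74*14 = 1036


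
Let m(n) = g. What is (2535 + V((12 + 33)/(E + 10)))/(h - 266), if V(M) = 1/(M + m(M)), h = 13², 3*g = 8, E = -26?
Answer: -17697/679 ≈ -26.063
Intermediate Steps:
g = 8/3 (g = (⅓)*8 = 8/3 ≈ 2.6667)
m(n) = 8/3
h = 169
V(M) = 1/(8/3 + M) (V(M) = 1/(M + 8/3) = 1/(8/3 + M))
(2535 + V((12 + 33)/(E + 10)))/(h - 266) = (2535 + 3/(8 + 3*((12 + 33)/(-26 + 10))))/(169 - 266) = (2535 + 3/(8 + 3*(45/(-16))))/(-97) = (2535 + 3/(8 + 3*(45*(-1/16))))*(-1/97) = (2535 + 3/(8 + 3*(-45/16)))*(-1/97) = (2535 + 3/(8 - 135/16))*(-1/97) = (2535 + 3/(-7/16))*(-1/97) = (2535 + 3*(-16/7))*(-1/97) = (2535 - 48/7)*(-1/97) = (17697/7)*(-1/97) = -17697/679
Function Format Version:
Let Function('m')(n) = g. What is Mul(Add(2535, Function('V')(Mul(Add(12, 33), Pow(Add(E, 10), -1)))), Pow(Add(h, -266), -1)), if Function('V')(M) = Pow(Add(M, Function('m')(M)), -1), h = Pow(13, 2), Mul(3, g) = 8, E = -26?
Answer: Rational(-17697, 679) ≈ -26.063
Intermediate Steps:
g = Rational(8, 3) (g = Mul(Rational(1, 3), 8) = Rational(8, 3) ≈ 2.6667)
Function('m')(n) = Rational(8, 3)
h = 169
Function('V')(M) = Pow(Add(Rational(8, 3), M), -1) (Function('V')(M) = Pow(Add(M, Rational(8, 3)), -1) = Pow(Add(Rational(8, 3), M), -1))
Mul(Add(2535, Function('V')(Mul(Add(12, 33), Pow(Add(E, 10), -1)))), Pow(Add(h, -266), -1)) = Mul(Add(2535, Mul(3, Pow(Add(8, Mul(3, Mul(Add(12, 33), Pow(Add(-26, 10), -1)))), -1))), Pow(Add(169, -266), -1)) = Mul(Add(2535, Mul(3, Pow(Add(8, Mul(3, Mul(45, Pow(-16, -1)))), -1))), Pow(-97, -1)) = Mul(Add(2535, Mul(3, Pow(Add(8, Mul(3, Mul(45, Rational(-1, 16)))), -1))), Rational(-1, 97)) = Mul(Add(2535, Mul(3, Pow(Add(8, Mul(3, Rational(-45, 16))), -1))), Rational(-1, 97)) = Mul(Add(2535, Mul(3, Pow(Add(8, Rational(-135, 16)), -1))), Rational(-1, 97)) = Mul(Add(2535, Mul(3, Pow(Rational(-7, 16), -1))), Rational(-1, 97)) = Mul(Add(2535, Mul(3, Rational(-16, 7))), Rational(-1, 97)) = Mul(Add(2535, Rational(-48, 7)), Rational(-1, 97)) = Mul(Rational(17697, 7), Rational(-1, 97)) = Rational(-17697, 679)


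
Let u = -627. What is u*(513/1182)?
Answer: -107217/394 ≈ -272.12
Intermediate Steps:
u*(513/1182) = -321651/1182 = -627*171/394 = -107217/394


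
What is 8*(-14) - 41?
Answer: -153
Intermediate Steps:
8*(-14) - 41 = -112 - 41 = -153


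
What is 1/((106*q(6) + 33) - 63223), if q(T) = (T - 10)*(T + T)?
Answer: -1/68278 ≈ -1.4646e-5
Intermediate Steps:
q(T) = 2*T*(-10 + T) (q(T) = (-10 + T)*(2*T) = 2*T*(-10 + T))
1/((106*q(6) + 33) - 63223) = 1/((106*(2*6*(-10 + 6)) + 33) - 63223) = 1/((106*(2*6*(-4)) + 33) - 63223) = 1/((106*(-48) + 33) - 63223) = 1/((-5088 + 33) - 63223) = 1/(-5055 - 63223) = 1/(-68278) = -1/68278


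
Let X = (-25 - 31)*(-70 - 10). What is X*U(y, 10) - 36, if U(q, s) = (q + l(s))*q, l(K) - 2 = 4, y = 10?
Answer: 716764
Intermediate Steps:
l(K) = 6 (l(K) = 2 + 4 = 6)
U(q, s) = q*(6 + q) (U(q, s) = (q + 6)*q = (6 + q)*q = q*(6 + q))
X = 4480 (X = -56*(-80) = 4480)
X*U(y, 10) - 36 = 4480*(10*(6 + 10)) - 36 = 4480*(10*16) - 36 = 4480*160 - 36 = 716800 - 36 = 716764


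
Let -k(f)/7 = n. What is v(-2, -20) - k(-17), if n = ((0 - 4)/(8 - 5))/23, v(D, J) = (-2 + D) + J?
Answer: -1684/69 ≈ -24.406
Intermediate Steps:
v(D, J) = -2 + D + J
n = -4/69 (n = -4/3*(1/23) = -4*⅓*(1/23) = -4/3*1/23 = -4/69 ≈ -0.057971)
k(f) = 28/69 (k(f) = -7*(-4/69) = 28/69)
v(-2, -20) - k(-17) = (-2 - 2 - 20) - 1*28/69 = -24 - 28/69 = -1684/69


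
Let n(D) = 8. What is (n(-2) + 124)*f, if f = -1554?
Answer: -205128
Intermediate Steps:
(n(-2) + 124)*f = (8 + 124)*(-1554) = 132*(-1554) = -205128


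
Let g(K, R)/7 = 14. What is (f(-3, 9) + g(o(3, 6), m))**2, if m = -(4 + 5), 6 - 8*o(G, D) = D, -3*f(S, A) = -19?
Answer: 97969/9 ≈ 10885.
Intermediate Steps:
f(S, A) = 19/3 (f(S, A) = -1/3*(-19) = 19/3)
o(G, D) = 3/4 - D/8
m = -9 (m = -1*9 = -9)
g(K, R) = 98 (g(K, R) = 7*14 = 98)
(f(-3, 9) + g(o(3, 6), m))**2 = (19/3 + 98)**2 = (313/3)**2 = 97969/9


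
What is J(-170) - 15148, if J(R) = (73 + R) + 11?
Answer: -15234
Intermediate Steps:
J(R) = 84 + R
J(-170) - 15148 = (84 - 170) - 15148 = -86 - 15148 = -15234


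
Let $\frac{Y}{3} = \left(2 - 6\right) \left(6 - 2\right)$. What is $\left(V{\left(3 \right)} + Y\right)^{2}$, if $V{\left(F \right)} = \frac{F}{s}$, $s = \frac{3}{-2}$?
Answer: $2500$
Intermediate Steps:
$s = - \frac{3}{2}$ ($s = 3 \left(- \frac{1}{2}\right) = - \frac{3}{2} \approx -1.5$)
$V{\left(F \right)} = - \frac{2 F}{3}$ ($V{\left(F \right)} = \frac{F}{- \frac{3}{2}} = F \left(- \frac{2}{3}\right) = - \frac{2 F}{3}$)
$Y = -48$ ($Y = 3 \left(2 - 6\right) \left(6 - 2\right) = 3 \left(\left(-4\right) 4\right) = 3 \left(-16\right) = -48$)
$\left(V{\left(3 \right)} + Y\right)^{2} = \left(\left(- \frac{2}{3}\right) 3 - 48\right)^{2} = \left(-2 - 48\right)^{2} = \left(-50\right)^{2} = 2500$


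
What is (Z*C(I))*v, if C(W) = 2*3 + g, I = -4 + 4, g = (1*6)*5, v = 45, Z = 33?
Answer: 53460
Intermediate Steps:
g = 30 (g = 6*5 = 30)
I = 0
C(W) = 36 (C(W) = 2*3 + 30 = 6 + 30 = 36)
(Z*C(I))*v = (33*36)*45 = 1188*45 = 53460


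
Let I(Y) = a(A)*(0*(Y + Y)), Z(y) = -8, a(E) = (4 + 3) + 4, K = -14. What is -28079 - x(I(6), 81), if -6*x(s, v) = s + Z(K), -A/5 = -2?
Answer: -84241/3 ≈ -28080.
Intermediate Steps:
A = 10 (A = -5*(-2) = 10)
a(E) = 11 (a(E) = 7 + 4 = 11)
I(Y) = 0 (I(Y) = 11*(0*(Y + Y)) = 11*(0*(2*Y)) = 11*0 = 0)
x(s, v) = 4/3 - s/6 (x(s, v) = -(s - 8)/6 = -(-8 + s)/6 = 4/3 - s/6)
-28079 - x(I(6), 81) = -28079 - (4/3 - ⅙*0) = -28079 - (4/3 + 0) = -28079 - 1*4/3 = -28079 - 4/3 = -84241/3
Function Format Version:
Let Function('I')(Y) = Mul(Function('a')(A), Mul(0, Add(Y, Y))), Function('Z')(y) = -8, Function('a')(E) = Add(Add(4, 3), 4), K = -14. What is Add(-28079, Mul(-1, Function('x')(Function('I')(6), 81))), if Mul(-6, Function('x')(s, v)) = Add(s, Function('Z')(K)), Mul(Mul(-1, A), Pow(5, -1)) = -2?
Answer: Rational(-84241, 3) ≈ -28080.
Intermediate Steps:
A = 10 (A = Mul(-5, -2) = 10)
Function('a')(E) = 11 (Function('a')(E) = Add(7, 4) = 11)
Function('I')(Y) = 0 (Function('I')(Y) = Mul(11, Mul(0, Add(Y, Y))) = Mul(11, Mul(0, Mul(2, Y))) = Mul(11, 0) = 0)
Function('x')(s, v) = Add(Rational(4, 3), Mul(Rational(-1, 6), s)) (Function('x')(s, v) = Mul(Rational(-1, 6), Add(s, -8)) = Mul(Rational(-1, 6), Add(-8, s)) = Add(Rational(4, 3), Mul(Rational(-1, 6), s)))
Add(-28079, Mul(-1, Function('x')(Function('I')(6), 81))) = Add(-28079, Mul(-1, Add(Rational(4, 3), Mul(Rational(-1, 6), 0)))) = Add(-28079, Mul(-1, Add(Rational(4, 3), 0))) = Add(-28079, Mul(-1, Rational(4, 3))) = Add(-28079, Rational(-4, 3)) = Rational(-84241, 3)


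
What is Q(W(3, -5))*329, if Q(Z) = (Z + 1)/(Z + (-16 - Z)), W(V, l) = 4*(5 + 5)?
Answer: -13489/16 ≈ -843.06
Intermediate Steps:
W(V, l) = 40 (W(V, l) = 4*10 = 40)
Q(Z) = -1/16 - Z/16 (Q(Z) = (1 + Z)/(-16) = (1 + Z)*(-1/16) = -1/16 - Z/16)
Q(W(3, -5))*329 = (-1/16 - 1/16*40)*329 = (-1/16 - 5/2)*329 = -41/16*329 = -13489/16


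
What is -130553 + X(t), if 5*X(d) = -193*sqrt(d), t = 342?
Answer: -130553 - 579*sqrt(38)/5 ≈ -1.3127e+5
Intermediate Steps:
X(d) = -193*sqrt(d)/5 (X(d) = (-193*sqrt(d))/5 = -193*sqrt(d)/5)
-130553 + X(t) = -130553 - 579*sqrt(38)/5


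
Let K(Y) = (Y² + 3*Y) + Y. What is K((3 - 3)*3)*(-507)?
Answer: 0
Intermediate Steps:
K(Y) = Y² + 4*Y
K((3 - 3)*3)*(-507) = (((3 - 3)*3)*(4 + (3 - 3)*3))*(-507) = ((0*3)*(4 + 0*3))*(-507) = (0*(4 + 0))*(-507) = (0*4)*(-507) = 0*(-507) = 0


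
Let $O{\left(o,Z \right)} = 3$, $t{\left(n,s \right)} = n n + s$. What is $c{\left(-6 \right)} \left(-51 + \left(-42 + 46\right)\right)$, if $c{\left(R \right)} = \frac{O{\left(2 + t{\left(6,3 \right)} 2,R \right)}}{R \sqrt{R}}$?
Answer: $- \frac{47 i \sqrt{6}}{12} \approx - 9.5938 i$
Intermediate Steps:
$t{\left(n,s \right)} = s + n^{2}$ ($t{\left(n,s \right)} = n^{2} + s = s + n^{2}$)
$c{\left(R \right)} = \frac{3}{R^{\frac{3}{2}}}$ ($c{\left(R \right)} = \frac{3}{R \sqrt{R}} = \frac{3}{R^{\frac{3}{2}}}$)
$c{\left(-6 \right)} \left(-51 + \left(-42 + 46\right)\right) = \frac{3}{\left(-6\right) i \sqrt{6}} \left(-51 + \left(-42 + 46\right)\right) = 3 \frac{i \sqrt{6}}{36} \left(-51 + 4\right) = \frac{i \sqrt{6}}{12} \left(-47\right) = - \frac{47 i \sqrt{6}}{12}$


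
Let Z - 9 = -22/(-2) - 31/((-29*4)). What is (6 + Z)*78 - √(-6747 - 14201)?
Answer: 118833/58 - 2*I*√5237 ≈ 2048.8 - 144.73*I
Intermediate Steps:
Z = 2351/116 (Z = 9 + (-22/(-2) - 31/((-29*4))) = 9 + (-22*(-½) - 31/(-116)) = 9 + (11 - 31*(-1/116)) = 9 + (11 + 31/116) = 9 + 1307/116 = 2351/116 ≈ 20.267)
(6 + Z)*78 - √(-6747 - 14201) = (6 + 2351/116)*78 - √(-6747 - 14201) = (3047/116)*78 - √(-20948) = 118833/58 - 2*I*√5237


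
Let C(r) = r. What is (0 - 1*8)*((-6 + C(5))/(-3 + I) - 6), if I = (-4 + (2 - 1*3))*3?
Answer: 428/9 ≈ 47.556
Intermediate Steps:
I = -15 (I = (-4 + (2 - 3))*3 = (-4 - 1)*3 = -5*3 = -15)
(0 - 1*8)*((-6 + C(5))/(-3 + I) - 6) = (0 - 1*8)*((-6 + 5)/(-3 - 15) - 6) = (0 - 8)*(-1/(-18) - 6) = -8*(-1*(-1/18) - 6) = -8*(1/18 - 6) = -8*(-107/18) = 428/9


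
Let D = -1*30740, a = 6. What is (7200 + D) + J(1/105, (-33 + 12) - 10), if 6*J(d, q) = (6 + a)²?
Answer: -23516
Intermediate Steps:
J(d, q) = 24 (J(d, q) = (6 + 6)²/6 = (⅙)*12² = (⅙)*144 = 24)
D = -30740
(7200 + D) + J(1/105, (-33 + 12) - 10) = (7200 - 30740) + 24 = -23540 + 24 = -23516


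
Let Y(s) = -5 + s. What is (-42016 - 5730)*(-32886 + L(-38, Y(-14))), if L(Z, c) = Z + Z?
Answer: 1573803652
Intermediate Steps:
L(Z, c) = 2*Z
(-42016 - 5730)*(-32886 + L(-38, Y(-14))) = (-42016 - 5730)*(-32886 + 2*(-38)) = -47746*(-32886 - 76) = -47746*(-32962) = 1573803652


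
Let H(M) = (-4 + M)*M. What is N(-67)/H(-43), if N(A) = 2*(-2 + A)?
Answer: -138/2021 ≈ -0.068283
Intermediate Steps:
N(A) = -4 + 2*A
H(M) = M*(-4 + M)
N(-67)/H(-43) = (-4 + 2*(-67))/((-43*(-4 - 43))) = (-4 - 134)/((-43*(-47))) = -138/2021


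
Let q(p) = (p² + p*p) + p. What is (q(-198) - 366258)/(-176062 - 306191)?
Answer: 96016/160751 ≈ 0.59730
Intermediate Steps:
q(p) = p + 2*p² (q(p) = (p² + p²) + p = 2*p² + p = p + 2*p²)
(q(-198) - 366258)/(-176062 - 306191) = (-198*(1 + 2*(-198)) - 366258)/(-176062 - 306191) = (-198*(1 - 396) - 366258)/(-482253) = (-198*(-395) - 366258)*(-1/482253) = (78210 - 366258)*(-1/482253) = -288048*(-1/482253) = 96016/160751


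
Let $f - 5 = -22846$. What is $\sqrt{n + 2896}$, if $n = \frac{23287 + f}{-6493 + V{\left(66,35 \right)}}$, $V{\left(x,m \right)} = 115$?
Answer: $\frac{\sqrt{29450800869}}{3189} \approx 53.814$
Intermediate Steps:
$f = -22841$ ($f = 5 - 22846 = -22841$)
$n = - \frac{223}{3189}$ ($n = \frac{23287 - 22841}{-6493 + 115} = \frac{446}{-6378} = 446 \left(- \frac{1}{6378}\right) = - \frac{223}{3189} \approx -0.069928$)
$\sqrt{n + 2896} = \sqrt{- \frac{223}{3189} + 2896} = \sqrt{\frac{9235121}{3189}} = \frac{\sqrt{29450800869}}{3189}$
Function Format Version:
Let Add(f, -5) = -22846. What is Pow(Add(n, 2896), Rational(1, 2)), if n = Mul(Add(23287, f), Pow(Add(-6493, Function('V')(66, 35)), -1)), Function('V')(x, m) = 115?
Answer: Mul(Rational(1, 3189), Pow(29450800869, Rational(1, 2))) ≈ 53.814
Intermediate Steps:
f = -22841 (f = Add(5, -22846) = -22841)
n = Rational(-223, 3189) (n = Mul(Add(23287, -22841), Pow(Add(-6493, 115), -1)) = Mul(446, Pow(-6378, -1)) = Mul(446, Rational(-1, 6378)) = Rational(-223, 3189) ≈ -0.069928)
Pow(Add(n, 2896), Rational(1, 2)) = Pow(Add(Rational(-223, 3189), 2896), Rational(1, 2)) = Pow(Rational(9235121, 3189), Rational(1, 2)) = Mul(Rational(1, 3189), Pow(29450800869, Rational(1, 2)))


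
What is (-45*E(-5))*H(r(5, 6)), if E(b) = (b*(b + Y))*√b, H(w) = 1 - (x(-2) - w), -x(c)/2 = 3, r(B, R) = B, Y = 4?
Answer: -2700*I*√5 ≈ -6037.4*I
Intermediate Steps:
x(c) = -6 (x(c) = -2*3 = -6)
H(w) = 7 + w (H(w) = 1 - (-6 - w) = 1 + (6 + w) = 7 + w)
E(b) = b^(3/2)*(4 + b) (E(b) = (b*(b + 4))*√b = (b*(4 + b))*√b = b^(3/2)*(4 + b))
(-45*E(-5))*H(r(5, 6)) = (-45*(-5)^(3/2)*(4 - 5))*(7 + 5) = -45*(-5*I*√5)*(-1)*12 = -225*I*√5*12 = -2700*I*√5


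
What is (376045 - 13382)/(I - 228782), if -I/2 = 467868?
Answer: -3521/11306 ≈ -0.31143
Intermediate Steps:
I = -935736 (I = -2*467868 = -935736)
(376045 - 13382)/(I - 228782) = (376045 - 13382)/(-935736 - 228782) = 362663/(-1164518) = 362663*(-1/1164518) = -3521/11306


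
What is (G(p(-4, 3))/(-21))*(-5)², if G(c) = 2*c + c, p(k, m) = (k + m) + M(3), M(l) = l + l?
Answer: -125/7 ≈ -17.857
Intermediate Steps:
M(l) = 2*l
p(k, m) = 6 + k + m (p(k, m) = (k + m) + 2*3 = (k + m) + 6 = 6 + k + m)
G(c) = 3*c
(G(p(-4, 3))/(-21))*(-5)² = ((3*(6 - 4 + 3))/(-21))*(-5)² = ((3*5)*(-1/21))*25 = (15*(-1/21))*25 = -5/7*25 = -125/7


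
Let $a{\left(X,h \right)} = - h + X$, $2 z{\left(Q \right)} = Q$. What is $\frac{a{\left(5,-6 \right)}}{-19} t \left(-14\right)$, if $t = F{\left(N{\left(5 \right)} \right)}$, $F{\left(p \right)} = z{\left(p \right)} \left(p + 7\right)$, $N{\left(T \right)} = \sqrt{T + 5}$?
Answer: $\frac{770}{19} + \frac{539 \sqrt{10}}{19} \approx 130.24$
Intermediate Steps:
$N{\left(T \right)} = \sqrt{5 + T}$
$z{\left(Q \right)} = \frac{Q}{2}$
$a{\left(X,h \right)} = X - h$
$F{\left(p \right)} = \frac{p \left(7 + p\right)}{2}$ ($F{\left(p \right)} = \frac{p}{2} \left(p + 7\right) = \frac{p}{2} \left(7 + p\right) = \frac{p \left(7 + p\right)}{2}$)
$t = \frac{\sqrt{10} \left(7 + \sqrt{10}\right)}{2}$ ($t = \frac{\sqrt{5 + 5} \left(7 + \sqrt{5 + 5}\right)}{2} = \frac{\sqrt{10} \left(7 + \sqrt{10}\right)}{2} \approx 16.068$)
$\frac{a{\left(5,-6 \right)}}{-19} t \left(-14\right) = \frac{5 - -6}{-19} \left(5 + \frac{7 \sqrt{10}}{2}\right) \left(-14\right) = \left(5 + 6\right) \left(- \frac{1}{19}\right) \left(5 + \frac{7 \sqrt{10}}{2}\right) \left(-14\right) = 11 \left(- \frac{1}{19}\right) \left(5 + \frac{7 \sqrt{10}}{2}\right) \left(-14\right) = - \frac{11 \left(5 + \frac{7 \sqrt{10}}{2}\right)}{19} \left(-14\right) = \left(- \frac{55}{19} - \frac{77 \sqrt{10}}{38}\right) \left(-14\right) = \frac{770}{19} + \frac{539 \sqrt{10}}{19}$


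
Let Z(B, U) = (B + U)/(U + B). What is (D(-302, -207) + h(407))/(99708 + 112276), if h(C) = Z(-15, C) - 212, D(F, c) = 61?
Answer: -75/105992 ≈ -0.00070760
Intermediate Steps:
Z(B, U) = 1 (Z(B, U) = (B + U)/(B + U) = 1)
h(C) = -211 (h(C) = 1 - 212 = -211)
(D(-302, -207) + h(407))/(99708 + 112276) = (61 - 211)/(99708 + 112276) = -150/211984 = -150*1/211984 = -75/105992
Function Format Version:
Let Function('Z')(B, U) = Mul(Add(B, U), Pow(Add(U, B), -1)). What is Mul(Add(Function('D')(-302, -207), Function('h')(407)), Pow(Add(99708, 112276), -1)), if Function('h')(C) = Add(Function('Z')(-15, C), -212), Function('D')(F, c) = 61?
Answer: Rational(-75, 105992) ≈ -0.00070760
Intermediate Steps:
Function('Z')(B, U) = 1 (Function('Z')(B, U) = Mul(Add(B, U), Pow(Add(B, U), -1)) = 1)
Function('h')(C) = -211 (Function('h')(C) = Add(1, -212) = -211)
Mul(Add(Function('D')(-302, -207), Function('h')(407)), Pow(Add(99708, 112276), -1)) = Mul(Add(61, -211), Pow(Add(99708, 112276), -1)) = Mul(-150, Pow(211984, -1)) = Mul(-150, Rational(1, 211984)) = Rational(-75, 105992)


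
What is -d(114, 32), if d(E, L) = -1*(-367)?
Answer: -367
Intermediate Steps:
d(E, L) = 367
-d(114, 32) = -1*367 = -367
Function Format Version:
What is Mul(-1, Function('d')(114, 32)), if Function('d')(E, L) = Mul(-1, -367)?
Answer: -367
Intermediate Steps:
Function('d')(E, L) = 367
Mul(-1, Function('d')(114, 32)) = Mul(-1, 367) = -367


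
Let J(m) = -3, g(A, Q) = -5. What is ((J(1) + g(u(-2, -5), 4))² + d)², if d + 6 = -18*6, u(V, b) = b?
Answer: 2500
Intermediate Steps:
d = -114 (d = -6 - 18*6 = -6 - 108 = -114)
((J(1) + g(u(-2, -5), 4))² + d)² = ((-3 - 5)² - 114)² = ((-8)² - 114)² = (64 - 114)² = (-50)² = 2500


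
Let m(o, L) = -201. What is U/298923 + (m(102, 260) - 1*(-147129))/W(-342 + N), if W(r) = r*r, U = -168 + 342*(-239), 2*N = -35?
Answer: 44446142170/51510511001 ≈ 0.86286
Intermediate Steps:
N = -35/2 (N = (½)*(-35) = -35/2 ≈ -17.500)
U = -81906 (U = -168 - 81738 = -81906)
W(r) = r²
U/298923 + (m(102, 260) - 1*(-147129))/W(-342 + N) = -81906/298923 + (-201 - 1*(-147129))/((-342 - 35/2)²) = -81906*1/298923 + (-201 + 147129)/((-719/2)²) = -27302/99641 + 146928/(516961/4) = -27302/99641 + 146928*(4/516961) = -27302/99641 + 587712/516961 = 44446142170/51510511001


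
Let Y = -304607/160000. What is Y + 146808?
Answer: 23488975393/160000 ≈ 1.4681e+5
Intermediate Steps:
Y = -304607/160000 (Y = -304607*1/160000 = -304607/160000 ≈ -1.9038)
Y + 146808 = -304607/160000 + 146808 = 23488975393/160000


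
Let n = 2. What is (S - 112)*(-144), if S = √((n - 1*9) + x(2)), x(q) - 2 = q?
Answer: 16128 - 144*I*√3 ≈ 16128.0 - 249.42*I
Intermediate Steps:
x(q) = 2 + q
S = I*√3 (S = √((2 - 1*9) + (2 + 2)) = √((2 - 9) + 4) = √(-7 + 4) = √(-3) = I*√3 ≈ 1.732*I)
(S - 112)*(-144) = (I*√3 - 112)*(-144) = (-112 + I*√3)*(-144) = 16128 - 144*I*√3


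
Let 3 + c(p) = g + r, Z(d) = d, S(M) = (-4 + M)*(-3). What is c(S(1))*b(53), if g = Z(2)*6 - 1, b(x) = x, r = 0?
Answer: 424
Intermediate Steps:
S(M) = 12 - 3*M
g = 11 (g = 2*6 - 1 = 12 - 1 = 11)
c(p) = 8 (c(p) = -3 + (11 + 0) = -3 + 11 = 8)
c(S(1))*b(53) = 8*53 = 424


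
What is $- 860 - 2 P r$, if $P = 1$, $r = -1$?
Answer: $-1720$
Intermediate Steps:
$- 860 - 2 P r = - 860 \left(-2\right) 1 \left(-1\right) = - 860 \left(\left(-2\right) \left(-1\right)\right) = \left(-860\right) 2 = -1720$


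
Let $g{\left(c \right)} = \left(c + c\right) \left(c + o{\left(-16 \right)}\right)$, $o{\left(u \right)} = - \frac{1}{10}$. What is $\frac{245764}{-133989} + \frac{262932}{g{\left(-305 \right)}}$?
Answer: $- \frac{1167709784}{2770758531} \approx -0.42144$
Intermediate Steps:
$o{\left(u \right)} = - \frac{1}{10}$ ($o{\left(u \right)} = \left(-1\right) \frac{1}{10} = - \frac{1}{10}$)
$g{\left(c \right)} = 2 c \left(- \frac{1}{10} + c\right)$ ($g{\left(c \right)} = \left(c + c\right) \left(c - \frac{1}{10}\right) = 2 c \left(- \frac{1}{10} + c\right)$)
$\frac{245764}{-133989} + \frac{262932}{g{\left(-305 \right)}} = \frac{245764}{-133989} + \frac{262932}{\frac{1}{5} \left(-305\right) \left(-1 + 10 \left(-305\right)\right)} = 245764 \left(- \frac{1}{133989}\right) + \frac{262932}{\frac{1}{5} \left(-305\right) \left(-1 - 3050\right)} = - \frac{245764}{133989} + \frac{262932}{\frac{1}{5} \left(-305\right) \left(-3051\right)} = - \frac{245764}{133989} + \frac{262932}{186111} = - \frac{245764}{133989} + 262932 \cdot \frac{1}{186111} = - \frac{245764}{133989} + \frac{87644}{62037} = - \frac{1167709784}{2770758531}$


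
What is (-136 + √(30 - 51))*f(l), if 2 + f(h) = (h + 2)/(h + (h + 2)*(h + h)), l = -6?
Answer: 5984/21 - 44*I*√21/21 ≈ 284.95 - 9.6016*I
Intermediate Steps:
f(h) = -2 + (2 + h)/(h + 2*h*(2 + h)) (f(h) = -2 + (h + 2)/(h + (h + 2)*(h + h)) = -2 + (2 + h)/(h + (2 + h)*(2*h)) = -2 + (2 + h)/(h + 2*h*(2 + h)))
(-136 + √(30 - 51))*f(l) = (-136 + √(30 - 51))*((2 - 9*(-6) - 4*(-6)²)/((-6)*(5 + 2*(-6)))) = (-136 + √(-21))*(-(2 + 54 - 4*36)/(6*(5 - 12))) = (-136 + I*√21)*(-⅙*(2 + 54 - 144)/(-7)) = (-136 + I*√21)*(-⅙*(-⅐)*(-88)) = (-136 + I*√21)*(-44/21) = 5984/21 - 44*I*√21/21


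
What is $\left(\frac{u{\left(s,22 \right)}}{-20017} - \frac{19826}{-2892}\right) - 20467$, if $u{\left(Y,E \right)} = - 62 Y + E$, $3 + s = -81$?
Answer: $- \frac{592217893853}{28944582} \approx -20460.0$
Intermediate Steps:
$s = -84$ ($s = -3 - 81 = -84$)
$u{\left(Y,E \right)} = E - 62 Y$
$\left(\frac{u{\left(s,22 \right)}}{-20017} - \frac{19826}{-2892}\right) - 20467 = \left(\frac{22 - -5208}{-20017} - \frac{19826}{-2892}\right) - 20467 = \left(\left(22 + 5208\right) \left(- \frac{1}{20017}\right) - - \frac{9913}{1446}\right) - 20467 = \left(5230 \left(- \frac{1}{20017}\right) + \frac{9913}{1446}\right) - 20467 = \left(- \frac{5230}{20017} + \frac{9913}{1446}\right) - 20467 = \frac{190865941}{28944582} - 20467 = - \frac{592217893853}{28944582}$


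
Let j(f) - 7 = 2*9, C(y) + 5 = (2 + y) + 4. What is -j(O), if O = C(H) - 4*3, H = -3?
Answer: -25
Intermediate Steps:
C(y) = 1 + y (C(y) = -5 + ((2 + y) + 4) = -5 + (6 + y) = 1 + y)
O = -14 (O = (1 - 3) - 4*3 = -2 - 12 = -14)
j(f) = 25 (j(f) = 7 + 2*9 = 7 + 18 = 25)
-j(O) = -1*25 = -25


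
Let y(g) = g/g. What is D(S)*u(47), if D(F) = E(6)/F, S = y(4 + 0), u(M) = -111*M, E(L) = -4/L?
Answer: 3478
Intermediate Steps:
y(g) = 1
S = 1
D(F) = -2/(3*F) (D(F) = (-4/6)/F = (-4*⅙)/F = -2/(3*F))
D(S)*u(47) = (-⅔/1)*(-111*47) = -⅔*1*(-5217) = -⅔*(-5217) = 3478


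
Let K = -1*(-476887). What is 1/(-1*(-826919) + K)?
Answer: 1/1303806 ≈ 7.6699e-7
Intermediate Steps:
K = 476887
1/(-1*(-826919) + K) = 1/(-1*(-826919) + 476887) = 1/(826919 + 476887) = 1/1303806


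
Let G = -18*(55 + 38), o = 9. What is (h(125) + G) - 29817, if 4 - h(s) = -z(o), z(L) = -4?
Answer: -31491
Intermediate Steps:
G = -1674 (G = -18*93 = -1674)
h(s) = 0 (h(s) = 4 - (-1)*(-4) = 4 - 1*4 = 4 - 4 = 0)
(h(125) + G) - 29817 = (0 - 1674) - 29817 = -1674 - 29817 = -31491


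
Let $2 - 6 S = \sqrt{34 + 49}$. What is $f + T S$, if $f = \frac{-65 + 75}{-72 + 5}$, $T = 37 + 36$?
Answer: $\frac{4861}{201} - \frac{73 \sqrt{83}}{6} \approx -86.66$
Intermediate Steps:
$T = 73$
$S = \frac{1}{3} - \frac{\sqrt{83}}{6}$ ($S = \frac{1}{3} - \frac{\sqrt{34 + 49}}{6} = \frac{1}{3} - \frac{\sqrt{83}}{6} \approx -1.1851$)
$f = - \frac{10}{67}$ ($f = \frac{10}{-67} = 10 \left(- \frac{1}{67}\right) = - \frac{10}{67} \approx -0.14925$)
$f + T S = - \frac{10}{67} + 73 \left(\frac{1}{3} - \frac{\sqrt{83}}{6}\right) = - \frac{10}{67} + \left(\frac{73}{3} - \frac{73 \sqrt{83}}{6}\right) = \frac{4861}{201} - \frac{73 \sqrt{83}}{6}$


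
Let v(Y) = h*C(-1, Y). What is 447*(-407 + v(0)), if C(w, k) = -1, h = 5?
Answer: -184164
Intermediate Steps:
v(Y) = -5 (v(Y) = 5*(-1) = -5)
447*(-407 + v(0)) = 447*(-407 - 5) = 447*(-412) = -184164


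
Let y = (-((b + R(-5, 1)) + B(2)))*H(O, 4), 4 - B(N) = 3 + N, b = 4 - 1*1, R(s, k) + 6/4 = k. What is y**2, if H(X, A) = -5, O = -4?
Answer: 225/4 ≈ 56.250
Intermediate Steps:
R(s, k) = -3/2 + k
b = 3 (b = 4 - 1 = 3)
B(N) = 1 - N (B(N) = 4 - (3 + N) = 4 + (-3 - N) = 1 - N)
y = 15/2 (y = -((3 + (-3/2 + 1)) + (1 - 1*2))*(-5) = -((3 - 1/2) + (1 - 2))*(-5) = -(5/2 - 1)*(-5) = -1*3/2*(-5) = -3/2*(-5) = 15/2 ≈ 7.5000)
y**2 = (15/2)**2 = 225/4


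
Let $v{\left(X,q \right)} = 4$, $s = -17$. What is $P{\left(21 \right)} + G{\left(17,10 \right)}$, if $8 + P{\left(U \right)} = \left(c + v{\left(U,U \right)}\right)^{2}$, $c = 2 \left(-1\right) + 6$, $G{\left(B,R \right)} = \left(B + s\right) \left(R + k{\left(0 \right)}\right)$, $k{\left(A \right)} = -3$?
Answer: $56$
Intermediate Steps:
$G{\left(B,R \right)} = \left(-17 + B\right) \left(-3 + R\right)$ ($G{\left(B,R \right)} = \left(B - 17\right) \left(R - 3\right) = \left(-17 + B\right) \left(-3 + R\right)$)
$c = 4$ ($c = -2 + 6 = 4$)
$P{\left(U \right)} = 56$ ($P{\left(U \right)} = -8 + \left(4 + 4\right)^{2} = -8 + 8^{2} = -8 + 64 = 56$)
$P{\left(21 \right)} + G{\left(17,10 \right)} = 56 + \left(51 - 170 - 51 + 17 \cdot 10\right) = 56 + \left(51 - 170 - 51 + 170\right) = 56 + 0 = 56$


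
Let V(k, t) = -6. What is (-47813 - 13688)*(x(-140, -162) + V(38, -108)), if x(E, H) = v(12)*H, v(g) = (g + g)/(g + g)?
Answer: 10332168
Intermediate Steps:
v(g) = 1 (v(g) = (2*g)/((2*g)) = (2*g)*(1/(2*g)) = 1)
x(E, H) = H (x(E, H) = 1*H = H)
(-47813 - 13688)*(x(-140, -162) + V(38, -108)) = (-47813 - 13688)*(-162 - 6) = -61501*(-168) = 10332168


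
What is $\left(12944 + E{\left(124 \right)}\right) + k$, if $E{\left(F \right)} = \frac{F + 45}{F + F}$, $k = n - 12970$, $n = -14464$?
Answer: $- \frac{3593351}{248} \approx -14489.0$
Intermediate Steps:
$k = -27434$ ($k = -14464 - 12970 = -27434$)
$E{\left(F \right)} = \frac{45 + F}{2 F}$
$\left(12944 + E{\left(124 \right)}\right) + k = \left(12944 + \frac{45 + 124}{2 \cdot 124}\right) - 27434 = \left(12944 + \frac{1}{2} \cdot \frac{1}{124} \cdot 169\right) - 27434 = \left(12944 + \frac{169}{248}\right) - 27434 = \frac{3210281}{248} - 27434 = - \frac{3593351}{248}$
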